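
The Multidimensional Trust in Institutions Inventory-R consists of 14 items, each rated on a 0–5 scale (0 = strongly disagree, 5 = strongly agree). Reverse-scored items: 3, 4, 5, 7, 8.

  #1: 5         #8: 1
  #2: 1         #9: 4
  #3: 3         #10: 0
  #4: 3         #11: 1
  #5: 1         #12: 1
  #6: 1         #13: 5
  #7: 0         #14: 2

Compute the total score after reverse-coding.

37

Reverse-coded items (reversed = (0+5) − raw = 5 − raw):
  item 3: 5 − 3 = 2
  item 4: 5 − 3 = 2
  item 5: 5 − 1 = 4
  item 7: 5 − 0 = 5
  item 8: 5 − 1 = 4
Scored items: 5, 1, 2, 2, 4, 1, 5, 4, 4, 0, 1, 1, 5, 2
Total = 5 + 1 + 2 + 2 + 4 + 1 + 5 + 4 + 4 + 0 + 1 + 1 + 5 + 2 = 37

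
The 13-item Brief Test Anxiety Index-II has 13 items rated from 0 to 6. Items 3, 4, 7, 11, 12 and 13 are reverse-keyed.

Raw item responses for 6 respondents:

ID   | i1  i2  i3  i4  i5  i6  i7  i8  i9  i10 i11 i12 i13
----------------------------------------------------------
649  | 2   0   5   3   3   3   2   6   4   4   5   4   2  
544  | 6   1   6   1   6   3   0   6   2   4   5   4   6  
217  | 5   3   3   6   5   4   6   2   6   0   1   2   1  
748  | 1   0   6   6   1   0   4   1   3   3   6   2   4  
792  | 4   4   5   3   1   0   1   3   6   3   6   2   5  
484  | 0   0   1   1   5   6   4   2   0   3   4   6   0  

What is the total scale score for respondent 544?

Respondent 544 raw: 6, 1, 6, 1, 6, 3, 0, 6, 2, 4, 5, 4, 6.
Reverse-coded (reversed = (0+6) − raw = 6 − raw):
  item 1: 6
  item 2: 1
  item 3: 6 − 6 = 0
  item 4: 6 − 1 = 5
  item 5: 6
  item 6: 3
  item 7: 6 − 0 = 6
  item 8: 6
  item 9: 2
  item 10: 4
  item 11: 6 − 5 = 1
  item 12: 6 − 4 = 2
  item 13: 6 − 6 = 0
Sum = 6 + 1 + 0 + 5 + 6 + 3 + 6 + 6 + 2 + 4 + 1 + 2 + 0 = 42

42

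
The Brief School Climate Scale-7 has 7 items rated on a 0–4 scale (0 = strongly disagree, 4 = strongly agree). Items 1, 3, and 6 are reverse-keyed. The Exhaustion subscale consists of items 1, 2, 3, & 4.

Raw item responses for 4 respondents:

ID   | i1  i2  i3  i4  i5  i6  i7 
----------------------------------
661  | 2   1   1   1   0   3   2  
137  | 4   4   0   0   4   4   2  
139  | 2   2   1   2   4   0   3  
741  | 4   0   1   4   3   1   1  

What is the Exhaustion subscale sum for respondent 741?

Respondent 741 raw: 4, 0, 1, 4, 3, 1, 1.
Exhaustion items: 1, 2, 3, 4.
Reverse-coded (reverse-coded value = 4 − response):
  item 1: 4 − 4 = 0
  item 2: 0
  item 3: 4 − 1 = 3
  item 4: 4
Sum = 0 + 0 + 3 + 4 = 7

7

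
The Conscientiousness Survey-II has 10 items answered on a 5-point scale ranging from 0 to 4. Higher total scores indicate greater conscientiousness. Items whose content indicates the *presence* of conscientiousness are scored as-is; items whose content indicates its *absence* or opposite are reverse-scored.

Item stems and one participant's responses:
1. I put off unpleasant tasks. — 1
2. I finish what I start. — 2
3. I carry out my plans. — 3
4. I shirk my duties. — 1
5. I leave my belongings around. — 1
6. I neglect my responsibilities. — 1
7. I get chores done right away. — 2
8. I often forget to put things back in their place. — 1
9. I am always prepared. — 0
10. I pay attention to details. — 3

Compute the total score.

25

Items 1, 4, 5, 6, 8 describe the absence/opposite of conscientiousness → reverse-score.
reversed = (0+4) − raw = 4 − raw.
  item 1: 4 − 1 = 3
  item 2: 2
  item 3: 3
  item 4: 4 − 1 = 3
  item 5: 4 − 1 = 3
  item 6: 4 − 1 = 3
  item 7: 2
  item 8: 4 − 1 = 3
  item 9: 0
  item 10: 3
Total = 3 + 2 + 3 + 3 + 3 + 3 + 2 + 3 + 0 + 3 = 25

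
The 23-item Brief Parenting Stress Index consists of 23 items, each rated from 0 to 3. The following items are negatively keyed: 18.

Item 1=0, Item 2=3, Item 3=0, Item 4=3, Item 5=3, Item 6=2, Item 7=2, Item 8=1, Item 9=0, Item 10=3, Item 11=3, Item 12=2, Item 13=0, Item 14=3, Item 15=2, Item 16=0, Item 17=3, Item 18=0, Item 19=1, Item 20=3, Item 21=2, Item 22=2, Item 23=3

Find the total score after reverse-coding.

44

Apply reverse scoring (on a 0–3 scale, reversed = 3 − raw):
  item 18: 3 − 0 = 3
After reverse-coding: 0, 3, 0, 3, 3, 2, 2, 1, 0, 3, 3, 2, 0, 3, 2, 0, 3, 3, 1, 3, 2, 2, 3
Total = 0 + 3 + 0 + 3 + 3 + 2 + 2 + 1 + 0 + 3 + 3 + 2 + 0 + 3 + 2 + 0 + 3 + 3 + 1 + 3 + 2 + 2 + 3 = 44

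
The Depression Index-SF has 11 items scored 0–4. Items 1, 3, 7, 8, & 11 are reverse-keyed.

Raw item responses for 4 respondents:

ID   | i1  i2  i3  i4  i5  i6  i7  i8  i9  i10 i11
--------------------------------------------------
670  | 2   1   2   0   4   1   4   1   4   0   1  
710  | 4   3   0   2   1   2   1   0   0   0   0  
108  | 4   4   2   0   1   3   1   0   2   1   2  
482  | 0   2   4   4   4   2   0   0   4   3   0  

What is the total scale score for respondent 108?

Respondent 108 raw: 4, 4, 2, 0, 1, 3, 1, 0, 2, 1, 2.
Reverse-coded (on a 0–4 scale, reversed = 4 − raw):
  item 1: 4 − 4 = 0
  item 2: 4
  item 3: 4 − 2 = 2
  item 4: 0
  item 5: 1
  item 6: 3
  item 7: 4 − 1 = 3
  item 8: 4 − 0 = 4
  item 9: 2
  item 10: 1
  item 11: 4 − 2 = 2
Sum = 0 + 4 + 2 + 0 + 1 + 3 + 3 + 4 + 2 + 1 + 2 = 22

22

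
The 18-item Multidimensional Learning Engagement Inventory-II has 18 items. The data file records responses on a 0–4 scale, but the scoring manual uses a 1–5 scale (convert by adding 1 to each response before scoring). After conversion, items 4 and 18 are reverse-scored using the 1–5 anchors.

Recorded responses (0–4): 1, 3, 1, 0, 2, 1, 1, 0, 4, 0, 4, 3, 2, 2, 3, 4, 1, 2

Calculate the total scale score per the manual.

56

Convert to 1–5: 2, 4, 2, 1, 3, 2, 2, 1, 5, 1, 5, 4, 3, 3, 4, 5, 2, 3
Reverse-coded (on a 1–5 scale, reversed = 6 − raw):
  item 4: 6 − 1 = 5
  item 18: 6 − 3 = 3
Scored: 2, 4, 2, 5, 3, 2, 2, 1, 5, 1, 5, 4, 3, 3, 4, 5, 2, 3
Total = 56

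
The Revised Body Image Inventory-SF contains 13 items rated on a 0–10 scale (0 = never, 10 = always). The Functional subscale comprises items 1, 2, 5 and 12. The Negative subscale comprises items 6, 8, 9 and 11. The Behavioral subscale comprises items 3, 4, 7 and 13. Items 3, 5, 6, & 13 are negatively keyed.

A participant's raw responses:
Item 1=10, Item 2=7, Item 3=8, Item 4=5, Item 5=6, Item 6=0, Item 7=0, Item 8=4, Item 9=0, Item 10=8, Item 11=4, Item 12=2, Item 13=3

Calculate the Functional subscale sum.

Functional items: 1, 2, 5, 12.
Of these, item 5 is negatively keyed; reversed = (0+10) − raw = 10 − raw.
  item 1: 10
  item 2: 7
  item 5: 10 − 6 = 4
  item 12: 2
Sum = 10 + 7 + 4 + 2 = 23

23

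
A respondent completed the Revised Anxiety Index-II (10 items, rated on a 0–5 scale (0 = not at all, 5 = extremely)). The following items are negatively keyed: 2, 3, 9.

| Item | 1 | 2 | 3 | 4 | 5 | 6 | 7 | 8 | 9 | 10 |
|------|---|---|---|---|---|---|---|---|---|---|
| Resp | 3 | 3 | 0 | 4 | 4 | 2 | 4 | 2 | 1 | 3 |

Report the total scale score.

33

Reverse-coded items (reverse-coded value = 5 − response):
  item 2: 5 − 3 = 2
  item 3: 5 − 0 = 5
  item 9: 5 − 1 = 4
Scored responses: 3, 2, 5, 4, 4, 2, 4, 2, 4, 3
Total = 3 + 2 + 5 + 4 + 4 + 2 + 4 + 2 + 4 + 3 = 33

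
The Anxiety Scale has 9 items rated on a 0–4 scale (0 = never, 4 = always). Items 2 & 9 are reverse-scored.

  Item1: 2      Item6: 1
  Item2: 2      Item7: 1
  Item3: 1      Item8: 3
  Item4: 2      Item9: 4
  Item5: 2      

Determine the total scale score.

Reversing items 2 & 9 with 4 − raw:
Total = 2 + (4−2) + 1 + 2 + 2 + 1 + 1 + 3 + (4−4)
      = 2 + 2 + 1 + 2 + 2 + 1 + 1 + 3 + 0 = 14

14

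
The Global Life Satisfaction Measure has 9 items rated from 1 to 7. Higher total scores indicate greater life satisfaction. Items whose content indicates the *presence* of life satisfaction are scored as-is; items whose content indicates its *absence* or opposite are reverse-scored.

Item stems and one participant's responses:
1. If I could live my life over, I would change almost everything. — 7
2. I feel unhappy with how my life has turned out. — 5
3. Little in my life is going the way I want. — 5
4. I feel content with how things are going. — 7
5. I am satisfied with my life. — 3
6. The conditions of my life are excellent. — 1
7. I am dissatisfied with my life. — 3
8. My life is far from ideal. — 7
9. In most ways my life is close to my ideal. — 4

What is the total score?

28

Items 1, 2, 3, 7, 8 describe the absence/opposite of life satisfaction → reverse-score.
on a 1–7 scale, reversed = 8 − raw.
  item 1: 8 − 7 = 1
  item 2: 8 − 5 = 3
  item 3: 8 − 5 = 3
  item 4: 7
  item 5: 3
  item 6: 1
  item 7: 8 − 3 = 5
  item 8: 8 − 7 = 1
  item 9: 4
Total = 1 + 3 + 3 + 7 + 3 + 1 + 5 + 1 + 4 = 28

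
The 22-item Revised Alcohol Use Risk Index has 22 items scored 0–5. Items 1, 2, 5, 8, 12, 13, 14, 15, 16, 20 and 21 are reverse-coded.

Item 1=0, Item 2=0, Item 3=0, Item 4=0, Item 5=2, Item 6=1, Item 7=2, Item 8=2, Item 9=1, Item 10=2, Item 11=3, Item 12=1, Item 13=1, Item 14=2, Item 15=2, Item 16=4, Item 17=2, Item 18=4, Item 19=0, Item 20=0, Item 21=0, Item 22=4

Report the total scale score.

60

Reversing items 1, 2, 5, 8, 12, 13, 14, 15, 16, 20, and 21 with 5 − raw:
Total = (5−0) + (5−0) + 0 + 0 + (5−2) + 1 + 2 + (5−2) + 1 + 2 + 3 + (5−1) + (5−1) + (5−2) + (5−2) + (5−4) + 2 + 4 + 0 + (5−0) + (5−0) + 4
      = 5 + 5 + 0 + 0 + 3 + 1 + 2 + 3 + 1 + 2 + 3 + 4 + 4 + 3 + 3 + 1 + 2 + 4 + 0 + 5 + 5 + 4 = 60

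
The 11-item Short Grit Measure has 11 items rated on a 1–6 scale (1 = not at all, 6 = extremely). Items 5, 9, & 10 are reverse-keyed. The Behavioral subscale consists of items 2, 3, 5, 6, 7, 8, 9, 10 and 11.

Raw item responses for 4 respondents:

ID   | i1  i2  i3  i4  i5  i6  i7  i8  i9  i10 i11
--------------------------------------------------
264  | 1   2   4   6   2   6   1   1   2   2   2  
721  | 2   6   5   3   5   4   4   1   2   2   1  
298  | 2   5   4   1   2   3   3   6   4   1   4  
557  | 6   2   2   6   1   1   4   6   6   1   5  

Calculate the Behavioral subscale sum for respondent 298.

Respondent 298 raw: 2, 5, 4, 1, 2, 3, 3, 6, 4, 1, 4.
Behavioral items: 2, 3, 5, 6, 7, 8, 9, 10, 11.
Reverse-coded (reversed = (1+6) − raw = 7 − raw):
  item 2: 5
  item 3: 4
  item 5: 7 − 2 = 5
  item 6: 3
  item 7: 3
  item 8: 6
  item 9: 7 − 4 = 3
  item 10: 7 − 1 = 6
  item 11: 4
Sum = 5 + 4 + 5 + 3 + 3 + 6 + 3 + 6 + 4 = 39

39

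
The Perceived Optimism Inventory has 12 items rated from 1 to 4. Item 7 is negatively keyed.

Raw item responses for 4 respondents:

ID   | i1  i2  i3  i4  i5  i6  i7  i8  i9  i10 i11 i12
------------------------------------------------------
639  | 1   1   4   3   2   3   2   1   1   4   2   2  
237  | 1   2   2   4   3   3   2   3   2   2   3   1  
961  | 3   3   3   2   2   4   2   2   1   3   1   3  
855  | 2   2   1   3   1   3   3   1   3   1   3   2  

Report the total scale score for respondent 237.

29

Respondent 237 raw: 1, 2, 2, 4, 3, 3, 2, 3, 2, 2, 3, 1.
Reverse-coded (reverse-coded value = 5 − response):
  item 1: 1
  item 2: 2
  item 3: 2
  item 4: 4
  item 5: 3
  item 6: 3
  item 7: 5 − 2 = 3
  item 8: 3
  item 9: 2
  item 10: 2
  item 11: 3
  item 12: 1
Sum = 1 + 2 + 2 + 4 + 3 + 3 + 3 + 3 + 2 + 2 + 3 + 1 = 29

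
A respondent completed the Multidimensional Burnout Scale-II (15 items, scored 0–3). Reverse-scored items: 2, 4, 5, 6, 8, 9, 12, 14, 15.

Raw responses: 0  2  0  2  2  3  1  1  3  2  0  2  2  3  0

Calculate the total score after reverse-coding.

Reverse-scored items use 3 − raw:
  item 2: 3 − 2 = 1
  item 4: 3 − 2 = 1
  item 5: 3 − 2 = 1
  item 6: 3 − 3 = 0
  item 8: 3 − 1 = 2
  item 9: 3 − 3 = 0
  item 12: 3 − 2 = 1
  item 14: 3 − 3 = 0
  item 15: 3 − 0 = 3
Scored items: 0, 1, 0, 1, 1, 0, 1, 2, 0, 2, 0, 1, 2, 0, 3
Total = 0 + 1 + 0 + 1 + 1 + 0 + 1 + 2 + 0 + 2 + 0 + 1 + 2 + 0 + 3 = 14

14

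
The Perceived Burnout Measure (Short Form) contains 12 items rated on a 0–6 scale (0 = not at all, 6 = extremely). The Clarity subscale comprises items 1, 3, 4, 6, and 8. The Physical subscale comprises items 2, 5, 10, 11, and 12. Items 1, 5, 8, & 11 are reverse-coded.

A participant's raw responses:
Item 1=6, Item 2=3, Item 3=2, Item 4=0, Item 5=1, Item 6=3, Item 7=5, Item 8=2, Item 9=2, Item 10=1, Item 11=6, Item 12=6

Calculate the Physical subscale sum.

15

Physical items: 2, 5, 10, 11, 12.
Of these, items 5 & 11 are reverse-coded; reversed = (0+6) − raw = 6 − raw.
  item 2: 3
  item 5: 6 − 1 = 5
  item 10: 1
  item 11: 6 − 6 = 0
  item 12: 6
Sum = 3 + 5 + 1 + 0 + 6 = 15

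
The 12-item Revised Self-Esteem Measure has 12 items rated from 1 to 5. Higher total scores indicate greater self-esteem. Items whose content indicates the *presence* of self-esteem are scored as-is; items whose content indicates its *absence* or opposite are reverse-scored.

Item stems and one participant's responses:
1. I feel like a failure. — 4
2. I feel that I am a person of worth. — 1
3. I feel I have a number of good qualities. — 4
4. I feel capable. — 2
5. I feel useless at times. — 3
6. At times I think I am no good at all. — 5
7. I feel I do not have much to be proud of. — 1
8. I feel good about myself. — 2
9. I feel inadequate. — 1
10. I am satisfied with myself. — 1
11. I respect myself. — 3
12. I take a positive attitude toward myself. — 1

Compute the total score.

Items 1, 5, 6, 7, 9 describe the absence/opposite of self-esteem → reverse-score.
reversed = (1+5) − raw = 6 − raw.
  item 1: 6 − 4 = 2
  item 2: 1
  item 3: 4
  item 4: 2
  item 5: 6 − 3 = 3
  item 6: 6 − 5 = 1
  item 7: 6 − 1 = 5
  item 8: 2
  item 9: 6 − 1 = 5
  item 10: 1
  item 11: 3
  item 12: 1
Total = 2 + 1 + 4 + 2 + 3 + 1 + 5 + 2 + 5 + 1 + 3 + 1 = 30

30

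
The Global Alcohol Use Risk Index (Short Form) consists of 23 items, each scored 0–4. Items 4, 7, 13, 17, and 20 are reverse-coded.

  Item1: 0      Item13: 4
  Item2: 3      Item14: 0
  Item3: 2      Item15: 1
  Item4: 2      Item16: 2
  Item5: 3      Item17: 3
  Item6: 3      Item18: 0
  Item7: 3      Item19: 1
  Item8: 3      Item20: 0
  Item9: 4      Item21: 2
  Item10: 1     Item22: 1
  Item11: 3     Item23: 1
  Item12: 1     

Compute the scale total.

39

Reversing items 4, 7, 13, 17, & 20 with 4 − raw:
Total = 0 + 3 + 2 + (4−2) + 3 + 3 + (4−3) + 3 + 4 + 1 + 3 + 1 + (4−4) + 0 + 1 + 2 + (4−3) + 0 + 1 + (4−0) + 2 + 1 + 1
      = 0 + 3 + 2 + 2 + 3 + 3 + 1 + 3 + 4 + 1 + 3 + 1 + 0 + 0 + 1 + 2 + 1 + 0 + 1 + 4 + 2 + 1 + 1 = 39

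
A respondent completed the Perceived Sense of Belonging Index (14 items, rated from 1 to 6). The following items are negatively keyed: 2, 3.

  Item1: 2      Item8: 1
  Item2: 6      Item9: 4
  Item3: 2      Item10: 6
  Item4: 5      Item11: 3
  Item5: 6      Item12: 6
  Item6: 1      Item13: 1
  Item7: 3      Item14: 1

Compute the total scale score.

45

Apply reverse scoring (reverse-coded value = 7 − response):
  item 2: 7 − 6 = 1
  item 3: 7 − 2 = 5
Scored responses: 2, 1, 5, 5, 6, 1, 3, 1, 4, 6, 3, 6, 1, 1
Total = 2 + 1 + 5 + 5 + 6 + 1 + 3 + 1 + 4 + 6 + 3 + 6 + 1 + 1 = 45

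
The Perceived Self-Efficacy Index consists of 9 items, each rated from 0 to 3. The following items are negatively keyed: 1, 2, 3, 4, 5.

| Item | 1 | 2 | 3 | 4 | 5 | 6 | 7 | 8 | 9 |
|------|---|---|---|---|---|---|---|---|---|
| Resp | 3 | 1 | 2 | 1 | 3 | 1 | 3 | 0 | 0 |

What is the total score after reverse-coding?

Reverse-coded items (on a 0–3 scale, reversed = 3 − raw):
  item 1: 3 − 3 = 0
  item 2: 3 − 1 = 2
  item 3: 3 − 2 = 1
  item 4: 3 − 1 = 2
  item 5: 3 − 3 = 0
After reverse-coding: 0, 2, 1, 2, 0, 1, 3, 0, 0
Total = 0 + 2 + 1 + 2 + 0 + 1 + 3 + 0 + 0 = 9

9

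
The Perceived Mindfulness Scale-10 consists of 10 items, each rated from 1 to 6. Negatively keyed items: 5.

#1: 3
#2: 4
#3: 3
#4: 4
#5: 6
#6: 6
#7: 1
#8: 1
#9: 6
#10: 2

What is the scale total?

Reversing item 5 with 7 − raw:
Total = 3 + 4 + 3 + 4 + (7−6) + 6 + 1 + 1 + 6 + 2
      = 3 + 4 + 3 + 4 + 1 + 6 + 1 + 1 + 6 + 2 = 31

31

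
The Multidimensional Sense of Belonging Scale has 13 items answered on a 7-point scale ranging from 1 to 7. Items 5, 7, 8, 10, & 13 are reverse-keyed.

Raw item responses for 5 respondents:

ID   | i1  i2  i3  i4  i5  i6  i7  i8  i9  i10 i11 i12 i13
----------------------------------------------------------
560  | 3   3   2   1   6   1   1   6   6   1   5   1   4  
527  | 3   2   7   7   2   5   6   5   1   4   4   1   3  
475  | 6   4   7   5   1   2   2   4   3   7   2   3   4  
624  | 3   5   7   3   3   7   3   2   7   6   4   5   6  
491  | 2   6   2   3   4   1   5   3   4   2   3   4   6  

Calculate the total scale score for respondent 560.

44

Respondent 560 raw: 3, 3, 2, 1, 6, 1, 1, 6, 6, 1, 5, 1, 4.
Reverse-coded (on a 1–7 scale, reversed = 8 − raw):
  item 1: 3
  item 2: 3
  item 3: 2
  item 4: 1
  item 5: 8 − 6 = 2
  item 6: 1
  item 7: 8 − 1 = 7
  item 8: 8 − 6 = 2
  item 9: 6
  item 10: 8 − 1 = 7
  item 11: 5
  item 12: 1
  item 13: 8 − 4 = 4
Sum = 3 + 3 + 2 + 1 + 2 + 1 + 7 + 2 + 6 + 7 + 5 + 1 + 4 = 44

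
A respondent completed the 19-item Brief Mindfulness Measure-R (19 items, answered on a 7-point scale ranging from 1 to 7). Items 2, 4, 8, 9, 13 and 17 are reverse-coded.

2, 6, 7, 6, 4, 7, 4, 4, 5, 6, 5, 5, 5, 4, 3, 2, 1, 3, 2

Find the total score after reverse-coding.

75

Reversing items 2, 4, 8, 9, 13, & 17 with 8 − raw:
Total = 2 + (8−6) + 7 + (8−6) + 4 + 7 + 4 + (8−4) + (8−5) + 6 + 5 + 5 + (8−5) + 4 + 3 + 2 + (8−1) + 3 + 2
      = 2 + 2 + 7 + 2 + 4 + 7 + 4 + 4 + 3 + 6 + 5 + 5 + 3 + 4 + 3 + 2 + 7 + 3 + 2 = 75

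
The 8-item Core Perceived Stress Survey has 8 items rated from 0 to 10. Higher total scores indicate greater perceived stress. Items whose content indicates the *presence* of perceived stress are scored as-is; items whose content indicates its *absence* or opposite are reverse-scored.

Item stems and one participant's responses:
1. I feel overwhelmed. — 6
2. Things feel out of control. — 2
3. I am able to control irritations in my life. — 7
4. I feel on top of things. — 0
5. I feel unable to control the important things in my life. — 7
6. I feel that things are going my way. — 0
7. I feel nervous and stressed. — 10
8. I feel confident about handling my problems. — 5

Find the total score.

Items 3, 4, 6, 8 describe the absence/opposite of perceived stress → reverse-score.
reversed = (0+10) − raw = 10 − raw.
  item 1: 6
  item 2: 2
  item 3: 10 − 7 = 3
  item 4: 10 − 0 = 10
  item 5: 7
  item 6: 10 − 0 = 10
  item 7: 10
  item 8: 10 − 5 = 5
Total = 6 + 2 + 3 + 10 + 7 + 10 + 10 + 5 = 53

53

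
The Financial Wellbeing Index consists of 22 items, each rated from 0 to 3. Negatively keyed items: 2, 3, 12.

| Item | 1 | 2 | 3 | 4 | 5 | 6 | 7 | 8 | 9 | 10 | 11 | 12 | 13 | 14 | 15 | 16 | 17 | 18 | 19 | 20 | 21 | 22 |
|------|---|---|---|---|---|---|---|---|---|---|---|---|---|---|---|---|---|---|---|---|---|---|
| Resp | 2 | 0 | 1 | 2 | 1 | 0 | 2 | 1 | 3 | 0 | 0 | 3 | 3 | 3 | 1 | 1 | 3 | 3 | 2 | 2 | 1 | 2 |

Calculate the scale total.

37

Reverse-coded items (reverse-coded value = 3 − response):
  item 2: 3 − 0 = 3
  item 3: 3 − 1 = 2
  item 12: 3 − 3 = 0
After reverse-coding: 2, 3, 2, 2, 1, 0, 2, 1, 3, 0, 0, 0, 3, 3, 1, 1, 3, 3, 2, 2, 1, 2
Total = 2 + 3 + 2 + 2 + 1 + 0 + 2 + 1 + 3 + 0 + 0 + 0 + 3 + 3 + 1 + 1 + 3 + 3 + 2 + 2 + 1 + 2 = 37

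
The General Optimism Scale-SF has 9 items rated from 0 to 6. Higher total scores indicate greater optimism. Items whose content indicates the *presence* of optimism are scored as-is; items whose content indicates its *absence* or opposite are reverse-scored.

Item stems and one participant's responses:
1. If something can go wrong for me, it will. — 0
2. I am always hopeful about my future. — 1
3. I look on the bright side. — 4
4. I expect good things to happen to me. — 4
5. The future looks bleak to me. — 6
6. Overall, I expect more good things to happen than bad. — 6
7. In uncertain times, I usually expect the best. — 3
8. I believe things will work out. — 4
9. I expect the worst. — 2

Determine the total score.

Items 1, 5, 9 describe the absence/opposite of optimism → reverse-score.
on a 0–6 scale, reversed = 6 − raw.
  item 1: 6 − 0 = 6
  item 2: 1
  item 3: 4
  item 4: 4
  item 5: 6 − 6 = 0
  item 6: 6
  item 7: 3
  item 8: 4
  item 9: 6 − 2 = 4
Total = 6 + 1 + 4 + 4 + 0 + 6 + 3 + 4 + 4 = 32

32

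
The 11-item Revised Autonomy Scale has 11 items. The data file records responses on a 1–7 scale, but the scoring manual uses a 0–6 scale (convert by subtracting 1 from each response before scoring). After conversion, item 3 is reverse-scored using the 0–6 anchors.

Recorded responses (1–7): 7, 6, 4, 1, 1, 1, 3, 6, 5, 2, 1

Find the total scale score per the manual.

26

Convert to 0–6: 6, 5, 3, 0, 0, 0, 2, 5, 4, 1, 0
Reverse-coded (on a 0–6 scale, reversed = 6 − raw):
  item 3: 6 − 3 = 3
Scored: 6, 5, 3, 0, 0, 0, 2, 5, 4, 1, 0
Total = 26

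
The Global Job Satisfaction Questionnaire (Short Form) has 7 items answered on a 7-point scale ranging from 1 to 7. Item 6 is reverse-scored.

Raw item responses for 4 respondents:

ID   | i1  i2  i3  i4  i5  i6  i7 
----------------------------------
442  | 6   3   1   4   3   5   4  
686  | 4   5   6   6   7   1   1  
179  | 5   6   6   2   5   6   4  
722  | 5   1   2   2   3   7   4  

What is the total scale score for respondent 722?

Respondent 722 raw: 5, 1, 2, 2, 3, 7, 4.
Reverse-coded (reverse-coded value = 8 − response):
  item 1: 5
  item 2: 1
  item 3: 2
  item 4: 2
  item 5: 3
  item 6: 8 − 7 = 1
  item 7: 4
Sum = 5 + 1 + 2 + 2 + 3 + 1 + 4 = 18

18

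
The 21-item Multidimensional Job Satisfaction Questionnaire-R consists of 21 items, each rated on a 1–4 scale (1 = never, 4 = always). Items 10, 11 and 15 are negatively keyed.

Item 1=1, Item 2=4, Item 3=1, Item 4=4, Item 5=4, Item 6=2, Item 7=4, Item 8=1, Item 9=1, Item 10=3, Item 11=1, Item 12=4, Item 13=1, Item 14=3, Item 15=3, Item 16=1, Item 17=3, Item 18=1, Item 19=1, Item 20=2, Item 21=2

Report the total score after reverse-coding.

48

Apply reverse scoring (reversed = (1+4) − raw = 5 − raw):
  item 10: 5 − 3 = 2
  item 11: 5 − 1 = 4
  item 15: 5 − 3 = 2
Scored items: 1, 4, 1, 4, 4, 2, 4, 1, 1, 2, 4, 4, 1, 3, 2, 1, 3, 1, 1, 2, 2
Total = 1 + 4 + 1 + 4 + 4 + 2 + 4 + 1 + 1 + 2 + 4 + 4 + 1 + 3 + 2 + 1 + 3 + 1 + 1 + 2 + 2 = 48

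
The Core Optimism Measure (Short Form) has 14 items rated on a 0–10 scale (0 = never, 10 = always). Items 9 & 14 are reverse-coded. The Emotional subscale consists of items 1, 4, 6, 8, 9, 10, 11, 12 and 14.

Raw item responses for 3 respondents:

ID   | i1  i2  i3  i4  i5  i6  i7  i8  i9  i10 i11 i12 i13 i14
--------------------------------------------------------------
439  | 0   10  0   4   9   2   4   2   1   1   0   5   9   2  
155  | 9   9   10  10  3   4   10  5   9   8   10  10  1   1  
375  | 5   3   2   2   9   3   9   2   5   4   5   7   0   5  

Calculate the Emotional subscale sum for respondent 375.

38

Respondent 375 raw: 5, 3, 2, 2, 9, 3, 9, 2, 5, 4, 5, 7, 0, 5.
Emotional items: 1, 4, 6, 8, 9, 10, 11, 12, 14.
Reverse-coded (reversed = (0+10) − raw = 10 − raw):
  item 1: 5
  item 4: 2
  item 6: 3
  item 8: 2
  item 9: 10 − 5 = 5
  item 10: 4
  item 11: 5
  item 12: 7
  item 14: 10 − 5 = 5
Sum = 5 + 2 + 3 + 2 + 5 + 4 + 5 + 7 + 5 = 38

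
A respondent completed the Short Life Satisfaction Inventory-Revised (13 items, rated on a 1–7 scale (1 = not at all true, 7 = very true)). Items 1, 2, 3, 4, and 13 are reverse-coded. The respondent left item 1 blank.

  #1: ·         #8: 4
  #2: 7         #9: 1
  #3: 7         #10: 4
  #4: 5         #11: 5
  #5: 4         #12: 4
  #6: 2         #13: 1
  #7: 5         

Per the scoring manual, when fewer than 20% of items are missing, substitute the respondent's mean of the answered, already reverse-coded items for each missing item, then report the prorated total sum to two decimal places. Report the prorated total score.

Reverse-coded (on a 1–7 scale, reversed = 8 − raw):
  item 2: 8 − 7 = 1
  item 3: 8 − 7 = 1
  item 4: 8 − 5 = 3
  item 13: 8 − 1 = 7
Completed scored items (12 of 13): 1, 1, 3, 4, 2, 5, 4, 1, 4, 5, 4, 7; sum = 41.
Person mean = 41 / 12 ≈ 3.4167
Prorated total = (41 / 12) × 13 = 44.42 (to 2 dp)

44.42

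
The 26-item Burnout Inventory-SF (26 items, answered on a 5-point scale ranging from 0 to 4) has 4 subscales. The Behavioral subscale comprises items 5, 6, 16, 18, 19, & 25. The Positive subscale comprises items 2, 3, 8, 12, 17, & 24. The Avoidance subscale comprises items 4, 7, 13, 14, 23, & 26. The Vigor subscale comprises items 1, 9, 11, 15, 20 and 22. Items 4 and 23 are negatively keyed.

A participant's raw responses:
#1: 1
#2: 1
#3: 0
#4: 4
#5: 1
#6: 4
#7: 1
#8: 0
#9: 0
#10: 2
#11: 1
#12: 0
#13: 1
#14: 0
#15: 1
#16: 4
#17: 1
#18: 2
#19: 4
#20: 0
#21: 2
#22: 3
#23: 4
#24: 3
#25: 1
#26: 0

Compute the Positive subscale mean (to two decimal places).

0.83

Positive items: 2, 3, 8, 12, 17, 24.
  item 2: 1
  item 3: 0
  item 8: 0
  item 12: 0
  item 17: 1
  item 24: 3
Sum = 1 + 0 + 0 + 0 + 1 + 3 = 5
Mean = 5 / 6 = 0.83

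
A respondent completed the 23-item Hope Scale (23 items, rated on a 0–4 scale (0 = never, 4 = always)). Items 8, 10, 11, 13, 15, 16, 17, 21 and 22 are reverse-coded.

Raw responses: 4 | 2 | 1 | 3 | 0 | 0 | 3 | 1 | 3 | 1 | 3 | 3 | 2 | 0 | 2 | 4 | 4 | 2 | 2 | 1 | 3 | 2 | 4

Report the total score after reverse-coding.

42

Reversing items 8, 10, 11, 13, 15, 16, 17, 21 and 22 with 4 − raw:
Total = 4 + 2 + 1 + 3 + 0 + 0 + 3 + (4−1) + 3 + (4−1) + (4−3) + 3 + (4−2) + 0 + (4−2) + (4−4) + (4−4) + 2 + 2 + 1 + (4−3) + (4−2) + 4
      = 4 + 2 + 1 + 3 + 0 + 0 + 3 + 3 + 3 + 3 + 1 + 3 + 2 + 0 + 2 + 0 + 0 + 2 + 2 + 1 + 1 + 2 + 4 = 42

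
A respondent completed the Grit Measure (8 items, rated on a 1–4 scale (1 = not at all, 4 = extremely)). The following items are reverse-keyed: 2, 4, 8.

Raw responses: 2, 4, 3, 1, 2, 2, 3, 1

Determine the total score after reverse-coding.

Reversing items 2, 4, and 8 with 5 − raw:
Total = 2 + (5−4) + 3 + (5−1) + 2 + 2 + 3 + (5−1)
      = 2 + 1 + 3 + 4 + 2 + 2 + 3 + 4 = 21

21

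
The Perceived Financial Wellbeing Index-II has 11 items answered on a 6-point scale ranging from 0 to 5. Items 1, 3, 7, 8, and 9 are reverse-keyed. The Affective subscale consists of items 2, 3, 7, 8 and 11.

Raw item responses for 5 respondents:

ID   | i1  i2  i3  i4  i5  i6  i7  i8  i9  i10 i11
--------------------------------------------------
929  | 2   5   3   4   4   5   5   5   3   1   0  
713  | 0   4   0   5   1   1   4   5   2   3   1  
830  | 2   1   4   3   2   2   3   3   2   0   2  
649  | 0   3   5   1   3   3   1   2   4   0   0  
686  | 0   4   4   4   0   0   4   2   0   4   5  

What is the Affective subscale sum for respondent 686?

14

Respondent 686 raw: 0, 4, 4, 4, 0, 0, 4, 2, 0, 4, 5.
Affective items: 2, 3, 7, 8, 11.
Reverse-coded (reverse-coded value = 5 − response):
  item 2: 4
  item 3: 5 − 4 = 1
  item 7: 5 − 4 = 1
  item 8: 5 − 2 = 3
  item 11: 5
Sum = 4 + 1 + 1 + 3 + 5 = 14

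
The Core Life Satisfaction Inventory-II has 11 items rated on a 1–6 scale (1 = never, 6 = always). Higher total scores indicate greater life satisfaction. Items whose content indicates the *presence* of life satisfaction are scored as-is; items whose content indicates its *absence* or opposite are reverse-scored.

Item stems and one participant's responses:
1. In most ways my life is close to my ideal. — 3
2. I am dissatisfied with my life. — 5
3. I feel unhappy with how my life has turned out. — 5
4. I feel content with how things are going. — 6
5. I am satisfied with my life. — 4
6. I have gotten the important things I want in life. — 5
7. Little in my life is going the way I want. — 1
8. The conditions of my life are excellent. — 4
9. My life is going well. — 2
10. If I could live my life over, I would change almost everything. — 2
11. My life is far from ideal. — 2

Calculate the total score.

Items 2, 3, 7, 10, 11 describe the absence/opposite of life satisfaction → reverse-score.
reversed = (1+6) − raw = 7 − raw.
  item 1: 3
  item 2: 7 − 5 = 2
  item 3: 7 − 5 = 2
  item 4: 6
  item 5: 4
  item 6: 5
  item 7: 7 − 1 = 6
  item 8: 4
  item 9: 2
  item 10: 7 − 2 = 5
  item 11: 7 − 2 = 5
Total = 3 + 2 + 2 + 6 + 4 + 5 + 6 + 4 + 2 + 5 + 5 = 44

44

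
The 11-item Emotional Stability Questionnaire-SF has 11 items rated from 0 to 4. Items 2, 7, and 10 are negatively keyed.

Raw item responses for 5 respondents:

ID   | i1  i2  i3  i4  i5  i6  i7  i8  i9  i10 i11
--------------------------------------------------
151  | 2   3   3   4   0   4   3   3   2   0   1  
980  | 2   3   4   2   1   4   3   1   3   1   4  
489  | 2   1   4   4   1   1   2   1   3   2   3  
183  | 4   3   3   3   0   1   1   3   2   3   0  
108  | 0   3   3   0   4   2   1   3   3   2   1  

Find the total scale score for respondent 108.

22

Respondent 108 raw: 0, 3, 3, 0, 4, 2, 1, 3, 3, 2, 1.
Reverse-coded (on a 0–4 scale, reversed = 4 − raw):
  item 1: 0
  item 2: 4 − 3 = 1
  item 3: 3
  item 4: 0
  item 5: 4
  item 6: 2
  item 7: 4 − 1 = 3
  item 8: 3
  item 9: 3
  item 10: 4 − 2 = 2
  item 11: 1
Sum = 0 + 1 + 3 + 0 + 4 + 2 + 3 + 3 + 3 + 2 + 1 = 22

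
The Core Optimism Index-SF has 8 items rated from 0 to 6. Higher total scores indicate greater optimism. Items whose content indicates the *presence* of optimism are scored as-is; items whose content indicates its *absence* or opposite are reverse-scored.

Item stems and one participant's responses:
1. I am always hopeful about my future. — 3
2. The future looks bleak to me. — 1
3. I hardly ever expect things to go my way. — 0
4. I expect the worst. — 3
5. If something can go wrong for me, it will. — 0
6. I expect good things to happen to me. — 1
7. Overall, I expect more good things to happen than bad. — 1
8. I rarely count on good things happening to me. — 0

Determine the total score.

31

Items 2, 3, 4, 5, 8 describe the absence/opposite of optimism → reverse-score.
on a 0–6 scale, reversed = 6 − raw.
  item 1: 3
  item 2: 6 − 1 = 5
  item 3: 6 − 0 = 6
  item 4: 6 − 3 = 3
  item 5: 6 − 0 = 6
  item 6: 1
  item 7: 1
  item 8: 6 − 0 = 6
Total = 3 + 5 + 6 + 3 + 6 + 1 + 1 + 6 = 31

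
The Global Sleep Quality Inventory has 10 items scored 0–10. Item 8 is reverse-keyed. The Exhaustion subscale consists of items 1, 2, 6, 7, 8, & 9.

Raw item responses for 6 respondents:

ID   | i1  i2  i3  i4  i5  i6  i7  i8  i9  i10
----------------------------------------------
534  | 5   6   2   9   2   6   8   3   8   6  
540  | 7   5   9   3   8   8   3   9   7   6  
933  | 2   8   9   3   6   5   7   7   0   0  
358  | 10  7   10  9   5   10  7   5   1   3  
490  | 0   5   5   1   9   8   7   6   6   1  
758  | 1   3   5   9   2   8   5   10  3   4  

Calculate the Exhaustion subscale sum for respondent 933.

25

Respondent 933 raw: 2, 8, 9, 3, 6, 5, 7, 7, 0, 0.
Exhaustion items: 1, 2, 6, 7, 8, 9.
Reverse-coded (reversed = (0+10) − raw = 10 − raw):
  item 1: 2
  item 2: 8
  item 6: 5
  item 7: 7
  item 8: 10 − 7 = 3
  item 9: 0
Sum = 2 + 8 + 5 + 7 + 3 + 0 = 25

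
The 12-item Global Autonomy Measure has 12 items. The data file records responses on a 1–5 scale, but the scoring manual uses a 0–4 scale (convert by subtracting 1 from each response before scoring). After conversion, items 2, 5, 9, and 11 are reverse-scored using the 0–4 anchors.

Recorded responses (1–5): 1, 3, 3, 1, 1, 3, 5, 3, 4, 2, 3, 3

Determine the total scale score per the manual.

22

Convert to 0–4: 0, 2, 2, 0, 0, 2, 4, 2, 3, 1, 2, 2
Reverse-coded (on a 0–4 scale, reversed = 4 − raw):
  item 2: 4 − 2 = 2
  item 5: 4 − 0 = 4
  item 9: 4 − 3 = 1
  item 11: 4 − 2 = 2
Scored: 0, 2, 2, 0, 4, 2, 4, 2, 1, 1, 2, 2
Total = 22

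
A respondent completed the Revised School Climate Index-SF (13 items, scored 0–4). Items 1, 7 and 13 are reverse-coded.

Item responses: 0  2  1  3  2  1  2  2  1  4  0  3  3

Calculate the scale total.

Raw sum = 24. Reverse-coded items: 1, 7, 13; their raw sum = 5.
Each reversal replaces raw with 4 − raw, changing the total by 4 − 2·raw per item.
Total = 24 + 3·4 − 2·5 = 24 + 12 − 10 = 26

26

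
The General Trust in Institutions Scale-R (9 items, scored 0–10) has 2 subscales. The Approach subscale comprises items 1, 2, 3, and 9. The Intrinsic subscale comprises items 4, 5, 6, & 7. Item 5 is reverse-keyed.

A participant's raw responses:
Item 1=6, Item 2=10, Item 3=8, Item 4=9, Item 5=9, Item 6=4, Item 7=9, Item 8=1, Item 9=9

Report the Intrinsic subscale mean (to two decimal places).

Intrinsic items: 4, 5, 6, 7.
Of these, item 5 is reverse-keyed; reverse-coded value = 10 − response.
  item 4: 9
  item 5: 10 − 9 = 1
  item 6: 4
  item 7: 9
Sum = 9 + 1 + 4 + 9 = 23
Mean = 23 / 4 = 5.75

5.75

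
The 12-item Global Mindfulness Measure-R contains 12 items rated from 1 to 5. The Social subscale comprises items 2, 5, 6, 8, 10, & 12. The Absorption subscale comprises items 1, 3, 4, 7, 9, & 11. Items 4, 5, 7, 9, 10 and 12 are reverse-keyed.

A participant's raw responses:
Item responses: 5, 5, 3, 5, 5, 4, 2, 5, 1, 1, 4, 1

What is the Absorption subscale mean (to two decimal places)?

Absorption items: 1, 3, 4, 7, 9, 11.
Of these, items 4, 7 and 9 are reverse-keyed; on a 1–5 scale, reversed = 6 − raw.
  item 1: 5
  item 3: 3
  item 4: 6 − 5 = 1
  item 7: 6 − 2 = 4
  item 9: 6 − 1 = 5
  item 11: 4
Sum = 5 + 3 + 1 + 4 + 5 + 4 = 22
Mean = 22 / 6 = 3.67

3.67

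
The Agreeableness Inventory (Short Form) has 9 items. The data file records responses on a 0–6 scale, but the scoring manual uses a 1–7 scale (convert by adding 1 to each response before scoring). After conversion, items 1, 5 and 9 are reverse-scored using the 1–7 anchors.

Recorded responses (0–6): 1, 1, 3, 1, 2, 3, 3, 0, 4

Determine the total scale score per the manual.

Convert to 1–7: 2, 2, 4, 2, 3, 4, 4, 1, 5
Reverse-coded (reverse-coded value = 8 − response):
  item 1: 8 − 2 = 6
  item 5: 8 − 3 = 5
  item 9: 8 − 5 = 3
Scored: 6, 2, 4, 2, 5, 4, 4, 1, 3
Total = 31

31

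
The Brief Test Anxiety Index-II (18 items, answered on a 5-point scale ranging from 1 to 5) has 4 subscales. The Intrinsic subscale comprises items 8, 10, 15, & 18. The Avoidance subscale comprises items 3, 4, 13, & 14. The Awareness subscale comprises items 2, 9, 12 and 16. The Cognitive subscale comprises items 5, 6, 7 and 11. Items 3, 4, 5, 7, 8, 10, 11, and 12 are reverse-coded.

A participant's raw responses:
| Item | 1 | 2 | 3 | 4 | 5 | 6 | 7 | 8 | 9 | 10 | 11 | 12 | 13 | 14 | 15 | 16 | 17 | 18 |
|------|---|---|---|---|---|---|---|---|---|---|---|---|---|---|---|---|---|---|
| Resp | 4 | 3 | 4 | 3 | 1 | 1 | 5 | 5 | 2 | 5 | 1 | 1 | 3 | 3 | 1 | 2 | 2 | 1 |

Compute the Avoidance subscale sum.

Avoidance items: 3, 4, 13, 14.
Of these, items 3 and 4 are reverse-coded; on a 1–5 scale, reversed = 6 − raw.
  item 3: 6 − 4 = 2
  item 4: 6 − 3 = 3
  item 13: 3
  item 14: 3
Sum = 2 + 3 + 3 + 3 = 11

11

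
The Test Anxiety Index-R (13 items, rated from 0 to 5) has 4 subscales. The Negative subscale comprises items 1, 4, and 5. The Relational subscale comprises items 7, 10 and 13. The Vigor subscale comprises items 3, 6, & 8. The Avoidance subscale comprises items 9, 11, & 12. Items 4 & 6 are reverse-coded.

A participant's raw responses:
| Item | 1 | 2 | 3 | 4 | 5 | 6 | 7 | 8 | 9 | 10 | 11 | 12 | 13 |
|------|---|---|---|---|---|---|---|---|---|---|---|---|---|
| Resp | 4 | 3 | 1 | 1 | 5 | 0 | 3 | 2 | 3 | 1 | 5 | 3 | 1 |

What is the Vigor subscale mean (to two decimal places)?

2.67

Vigor items: 3, 6, 8.
Of these, item 6 is reverse-coded; reversed = (0+5) − raw = 5 − raw.
  item 3: 1
  item 6: 5 − 0 = 5
  item 8: 2
Sum = 1 + 5 + 2 = 8
Mean = 8 / 3 = 2.67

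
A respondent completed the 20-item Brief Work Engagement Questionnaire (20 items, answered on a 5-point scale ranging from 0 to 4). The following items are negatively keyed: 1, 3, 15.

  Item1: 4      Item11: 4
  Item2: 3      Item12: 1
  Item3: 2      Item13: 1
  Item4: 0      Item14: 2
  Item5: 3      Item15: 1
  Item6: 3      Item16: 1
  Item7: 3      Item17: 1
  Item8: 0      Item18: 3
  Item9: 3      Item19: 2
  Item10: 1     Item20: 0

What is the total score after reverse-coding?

36

Reversing items 1, 3 and 15 with 4 − raw:
Total = (4−4) + 3 + (4−2) + 0 + 3 + 3 + 3 + 0 + 3 + 1 + 4 + 1 + 1 + 2 + (4−1) + 1 + 1 + 3 + 2 + 0
      = 0 + 3 + 2 + 0 + 3 + 3 + 3 + 0 + 3 + 1 + 4 + 1 + 1 + 2 + 3 + 1 + 1 + 3 + 2 + 0 = 36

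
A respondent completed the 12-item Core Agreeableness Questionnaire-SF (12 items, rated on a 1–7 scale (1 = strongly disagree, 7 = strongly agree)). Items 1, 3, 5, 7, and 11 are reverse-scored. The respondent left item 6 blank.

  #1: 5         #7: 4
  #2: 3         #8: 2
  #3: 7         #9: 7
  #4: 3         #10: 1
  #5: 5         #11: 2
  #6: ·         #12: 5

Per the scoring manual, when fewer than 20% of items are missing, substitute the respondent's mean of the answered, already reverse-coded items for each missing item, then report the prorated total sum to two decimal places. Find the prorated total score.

Reverse-coded (on a 1–7 scale, reversed = 8 − raw):
  item 1: 8 − 5 = 3
  item 3: 8 − 7 = 1
  item 5: 8 − 5 = 3
  item 7: 8 − 4 = 4
  item 11: 8 − 2 = 6
Completed scored items (11 of 12): 3, 3, 1, 3, 3, 4, 2, 7, 1, 6, 5; sum = 38.
Person mean = 38 / 11 ≈ 3.4545
Prorated total = (38 / 11) × 12 = 41.45 (to 2 dp)

41.45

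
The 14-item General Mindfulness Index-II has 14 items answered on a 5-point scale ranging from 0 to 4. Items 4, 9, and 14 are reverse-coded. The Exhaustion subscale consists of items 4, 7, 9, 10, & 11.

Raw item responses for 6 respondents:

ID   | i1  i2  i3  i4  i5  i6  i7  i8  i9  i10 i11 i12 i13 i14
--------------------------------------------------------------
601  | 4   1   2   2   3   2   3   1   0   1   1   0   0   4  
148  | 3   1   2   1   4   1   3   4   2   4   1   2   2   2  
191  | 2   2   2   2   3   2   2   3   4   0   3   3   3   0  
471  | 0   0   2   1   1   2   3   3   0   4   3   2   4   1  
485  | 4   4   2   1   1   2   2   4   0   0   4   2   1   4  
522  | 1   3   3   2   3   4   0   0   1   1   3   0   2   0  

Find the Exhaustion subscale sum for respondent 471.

Respondent 471 raw: 0, 0, 2, 1, 1, 2, 3, 3, 0, 4, 3, 2, 4, 1.
Exhaustion items: 4, 7, 9, 10, 11.
Reverse-coded (on a 0–4 scale, reversed = 4 − raw):
  item 4: 4 − 1 = 3
  item 7: 3
  item 9: 4 − 0 = 4
  item 10: 4
  item 11: 3
Sum = 3 + 3 + 4 + 4 + 3 = 17

17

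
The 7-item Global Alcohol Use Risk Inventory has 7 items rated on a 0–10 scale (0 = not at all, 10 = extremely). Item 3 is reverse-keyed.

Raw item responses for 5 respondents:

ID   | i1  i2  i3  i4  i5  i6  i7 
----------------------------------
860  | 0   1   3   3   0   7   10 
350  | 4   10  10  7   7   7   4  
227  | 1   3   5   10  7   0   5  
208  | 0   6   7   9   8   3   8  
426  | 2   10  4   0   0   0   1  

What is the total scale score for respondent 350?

Respondent 350 raw: 4, 10, 10, 7, 7, 7, 4.
Reverse-coded (on a 0–10 scale, reversed = 10 − raw):
  item 1: 4
  item 2: 10
  item 3: 10 − 10 = 0
  item 4: 7
  item 5: 7
  item 6: 7
  item 7: 4
Sum = 4 + 10 + 0 + 7 + 7 + 7 + 4 = 39

39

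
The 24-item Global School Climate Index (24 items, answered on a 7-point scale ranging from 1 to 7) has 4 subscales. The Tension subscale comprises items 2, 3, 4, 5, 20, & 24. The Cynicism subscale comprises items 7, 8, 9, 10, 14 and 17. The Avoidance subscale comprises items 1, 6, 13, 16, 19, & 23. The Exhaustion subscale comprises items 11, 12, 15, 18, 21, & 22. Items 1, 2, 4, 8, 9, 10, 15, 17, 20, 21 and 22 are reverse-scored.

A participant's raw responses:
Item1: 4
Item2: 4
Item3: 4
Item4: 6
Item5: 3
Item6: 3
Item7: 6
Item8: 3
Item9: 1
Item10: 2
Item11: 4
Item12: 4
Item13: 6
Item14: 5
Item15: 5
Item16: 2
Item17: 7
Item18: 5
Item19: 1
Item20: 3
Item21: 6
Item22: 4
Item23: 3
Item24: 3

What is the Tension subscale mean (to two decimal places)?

3.50

Tension items: 2, 3, 4, 5, 20, 24.
Of these, items 2, 4, & 20 are reverse-scored; reversed = (1+7) − raw = 8 − raw.
  item 2: 8 − 4 = 4
  item 3: 4
  item 4: 8 − 6 = 2
  item 5: 3
  item 20: 8 − 3 = 5
  item 24: 3
Sum = 4 + 4 + 2 + 3 + 5 + 3 = 21
Mean = 21 / 6 = 3.50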